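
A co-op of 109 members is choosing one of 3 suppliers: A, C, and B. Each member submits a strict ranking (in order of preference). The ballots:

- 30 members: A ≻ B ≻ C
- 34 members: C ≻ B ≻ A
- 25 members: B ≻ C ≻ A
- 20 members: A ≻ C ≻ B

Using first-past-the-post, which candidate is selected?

First-place votes: A 50, C 34, B 25.
A has the most first-place votes.

A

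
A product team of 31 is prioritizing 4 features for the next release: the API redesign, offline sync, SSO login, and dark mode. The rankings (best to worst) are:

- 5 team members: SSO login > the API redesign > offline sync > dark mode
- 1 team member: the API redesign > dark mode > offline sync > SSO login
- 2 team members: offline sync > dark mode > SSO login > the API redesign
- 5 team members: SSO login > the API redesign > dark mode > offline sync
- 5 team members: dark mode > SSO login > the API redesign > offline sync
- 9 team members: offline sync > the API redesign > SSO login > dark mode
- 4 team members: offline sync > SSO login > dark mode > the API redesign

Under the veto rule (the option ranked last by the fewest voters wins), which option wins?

Last-place votes: the API redesign 6, offline sync 10, SSO login 1, dark mode 14.
SSO login is ranked last by the fewest voters, so SSO login wins.

SSO login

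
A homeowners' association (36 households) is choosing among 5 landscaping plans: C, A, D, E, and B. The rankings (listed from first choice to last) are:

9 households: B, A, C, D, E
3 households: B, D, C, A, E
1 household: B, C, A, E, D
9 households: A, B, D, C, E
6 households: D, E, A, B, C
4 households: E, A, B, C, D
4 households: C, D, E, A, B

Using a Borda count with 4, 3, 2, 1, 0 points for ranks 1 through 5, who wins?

A

C: 9·2 + 3·2 + 1·3 + 9·1 + 6·0 + 4·1 + 4·4 = 56
A: 9·3 + 3·1 + 1·2 + 9·4 + 6·2 + 4·3 + 4·1 = 96
D: 9·1 + 3·3 + 1·0 + 9·2 + 6·4 + 4·0 + 4·3 = 72
E: 9·0 + 3·0 + 1·1 + 9·0 + 6·3 + 4·4 + 4·2 = 43
B: 9·4 + 3·4 + 1·4 + 9·3 + 6·1 + 4·2 + 4·0 = 93
A has the highest Borda score (96).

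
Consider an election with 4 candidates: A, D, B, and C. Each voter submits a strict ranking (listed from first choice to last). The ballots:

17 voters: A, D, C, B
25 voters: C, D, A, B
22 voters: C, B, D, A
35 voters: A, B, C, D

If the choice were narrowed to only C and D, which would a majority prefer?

Voters preferring C to D: 82; preferring D to C: 17.
C wins the head-to-head.

C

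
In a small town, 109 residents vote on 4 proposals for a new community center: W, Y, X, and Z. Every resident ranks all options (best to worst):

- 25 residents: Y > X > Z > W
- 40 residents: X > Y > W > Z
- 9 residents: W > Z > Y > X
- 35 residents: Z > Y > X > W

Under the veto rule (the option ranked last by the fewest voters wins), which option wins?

Y

Last-place votes: W 60, Y 0, X 9, Z 40.
Y is ranked last by the fewest voters, so Y wins.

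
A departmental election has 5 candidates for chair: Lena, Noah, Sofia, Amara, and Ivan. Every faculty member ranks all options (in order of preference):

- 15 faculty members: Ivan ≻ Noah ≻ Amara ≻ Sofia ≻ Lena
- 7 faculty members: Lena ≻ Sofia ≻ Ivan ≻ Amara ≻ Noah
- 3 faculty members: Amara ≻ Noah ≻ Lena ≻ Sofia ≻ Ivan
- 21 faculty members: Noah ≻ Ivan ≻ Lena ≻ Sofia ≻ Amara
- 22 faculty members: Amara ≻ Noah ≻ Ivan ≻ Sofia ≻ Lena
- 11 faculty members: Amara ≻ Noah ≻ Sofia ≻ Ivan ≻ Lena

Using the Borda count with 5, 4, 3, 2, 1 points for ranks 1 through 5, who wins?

Lena: 15·1 + 7·5 + 3·3 + 21·3 + 22·1 + 11·1 = 155
Noah: 15·4 + 7·1 + 3·4 + 21·5 + 22·4 + 11·4 = 316
Sofia: 15·2 + 7·4 + 3·2 + 21·2 + 22·2 + 11·3 = 183
Amara: 15·3 + 7·2 + 3·5 + 21·1 + 22·5 + 11·5 = 260
Ivan: 15·5 + 7·3 + 3·1 + 21·4 + 22·3 + 11·2 = 271
Noah has the highest Borda score (316).

Noah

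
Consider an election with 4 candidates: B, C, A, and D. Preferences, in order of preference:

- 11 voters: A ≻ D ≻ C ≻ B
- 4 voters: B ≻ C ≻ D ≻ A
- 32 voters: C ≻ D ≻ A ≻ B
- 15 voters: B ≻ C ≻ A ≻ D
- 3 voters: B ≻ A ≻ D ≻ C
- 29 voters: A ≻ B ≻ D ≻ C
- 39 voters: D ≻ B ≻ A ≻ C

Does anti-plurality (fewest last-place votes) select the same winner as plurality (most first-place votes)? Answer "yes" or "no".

Anti-plurality — last-place votes: B 43, C 71, A 4, D 15. Winner: A.
Plurality — first-place votes: B 22, C 32, A 40, D 39. Winner: A.
The two methods agree.

yes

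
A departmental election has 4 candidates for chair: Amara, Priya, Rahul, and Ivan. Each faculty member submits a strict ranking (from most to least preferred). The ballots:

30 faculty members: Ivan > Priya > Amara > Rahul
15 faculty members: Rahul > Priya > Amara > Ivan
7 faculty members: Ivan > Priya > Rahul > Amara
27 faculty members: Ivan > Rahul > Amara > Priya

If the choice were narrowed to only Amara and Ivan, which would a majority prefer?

Ivan

Voters preferring Amara to Ivan: 15; preferring Ivan to Amara: 64.
Ivan wins the head-to-head.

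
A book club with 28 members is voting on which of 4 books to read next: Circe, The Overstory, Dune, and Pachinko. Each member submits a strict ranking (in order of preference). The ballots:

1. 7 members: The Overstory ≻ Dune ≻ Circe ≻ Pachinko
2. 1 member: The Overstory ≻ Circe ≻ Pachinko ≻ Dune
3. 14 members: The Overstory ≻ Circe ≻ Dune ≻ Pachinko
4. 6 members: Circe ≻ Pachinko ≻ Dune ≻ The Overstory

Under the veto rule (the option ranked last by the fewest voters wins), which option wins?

Circe

Last-place votes: Circe 0, The Overstory 6, Dune 1, Pachinko 21.
Circe is ranked last by the fewest voters, so Circe wins.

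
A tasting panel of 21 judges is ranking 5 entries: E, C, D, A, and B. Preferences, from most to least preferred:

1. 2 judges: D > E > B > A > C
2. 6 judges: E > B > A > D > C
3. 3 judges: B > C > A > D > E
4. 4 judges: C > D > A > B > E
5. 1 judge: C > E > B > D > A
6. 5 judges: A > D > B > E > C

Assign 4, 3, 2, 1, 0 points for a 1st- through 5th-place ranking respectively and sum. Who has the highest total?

E: 2·3 + 6·4 + 3·0 + 4·0 + 1·3 + 5·1 = 38
C: 2·0 + 6·0 + 3·3 + 4·4 + 1·4 + 5·0 = 29
D: 2·4 + 6·1 + 3·1 + 4·3 + 1·1 + 5·3 = 45
A: 2·1 + 6·2 + 3·2 + 4·2 + 1·0 + 5·4 = 48
B: 2·2 + 6·3 + 3·4 + 4·1 + 1·2 + 5·2 = 50
B has the highest Borda score (50).

B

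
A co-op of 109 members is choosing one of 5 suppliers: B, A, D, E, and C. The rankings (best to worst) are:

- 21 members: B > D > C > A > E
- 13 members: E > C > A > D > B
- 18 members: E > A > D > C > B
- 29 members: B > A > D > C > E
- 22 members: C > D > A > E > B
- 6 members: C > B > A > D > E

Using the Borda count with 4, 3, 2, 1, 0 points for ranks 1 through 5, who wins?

B: 21·4 + 13·0 + 18·0 + 29·4 + 22·0 + 6·3 = 218
A: 21·1 + 13·2 + 18·3 + 29·3 + 22·2 + 6·2 = 244
D: 21·3 + 13·1 + 18·2 + 29·2 + 22·3 + 6·1 = 242
E: 21·0 + 13·4 + 18·4 + 29·0 + 22·1 + 6·0 = 146
C: 21·2 + 13·3 + 18·1 + 29·1 + 22·4 + 6·4 = 240
A has the highest Borda score (244).

A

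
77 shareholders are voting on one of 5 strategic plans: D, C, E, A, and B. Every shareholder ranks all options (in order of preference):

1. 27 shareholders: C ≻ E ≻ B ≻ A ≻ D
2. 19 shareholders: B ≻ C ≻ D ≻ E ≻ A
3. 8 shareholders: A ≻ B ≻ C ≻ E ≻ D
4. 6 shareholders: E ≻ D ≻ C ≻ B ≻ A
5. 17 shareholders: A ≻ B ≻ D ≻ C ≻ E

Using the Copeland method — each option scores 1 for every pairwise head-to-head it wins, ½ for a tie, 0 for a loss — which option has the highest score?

B

D: loses to C, E, A, and B → score 0.
C: beats D, E, and A; loses to B → score 3.
E: beats D and A; loses to C and B → score 2.
A: beats D; loses to C, E, and B → score 1.
B: beats D, C, E, and A → score 4.
B has the best pairwise record.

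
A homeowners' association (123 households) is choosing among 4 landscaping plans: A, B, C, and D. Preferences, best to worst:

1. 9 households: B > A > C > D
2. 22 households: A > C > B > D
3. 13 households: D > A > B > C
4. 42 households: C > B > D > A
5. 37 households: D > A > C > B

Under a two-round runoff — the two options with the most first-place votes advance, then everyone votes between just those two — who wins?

C

Round 1 first-place votes: A 22, B 9, C 42, D 50.
D and C advance.
Runoff: D is preferred to C by 50 voters; C by 73.
C wins the runoff.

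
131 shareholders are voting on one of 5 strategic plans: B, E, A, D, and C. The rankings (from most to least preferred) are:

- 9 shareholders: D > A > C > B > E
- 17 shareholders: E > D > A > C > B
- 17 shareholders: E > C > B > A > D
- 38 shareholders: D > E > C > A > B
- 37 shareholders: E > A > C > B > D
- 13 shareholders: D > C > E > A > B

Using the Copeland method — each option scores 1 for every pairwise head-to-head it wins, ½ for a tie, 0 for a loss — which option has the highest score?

E

B: loses to E, A, D, and C → score 0.
E: beats B, A, D, and C → score 4.
A: beats B; loses to E, D, and C → score 1.
D: beats B, A, and C; loses to E → score 3.
C: beats B and A; loses to E and D → score 2.
E has the best pairwise record.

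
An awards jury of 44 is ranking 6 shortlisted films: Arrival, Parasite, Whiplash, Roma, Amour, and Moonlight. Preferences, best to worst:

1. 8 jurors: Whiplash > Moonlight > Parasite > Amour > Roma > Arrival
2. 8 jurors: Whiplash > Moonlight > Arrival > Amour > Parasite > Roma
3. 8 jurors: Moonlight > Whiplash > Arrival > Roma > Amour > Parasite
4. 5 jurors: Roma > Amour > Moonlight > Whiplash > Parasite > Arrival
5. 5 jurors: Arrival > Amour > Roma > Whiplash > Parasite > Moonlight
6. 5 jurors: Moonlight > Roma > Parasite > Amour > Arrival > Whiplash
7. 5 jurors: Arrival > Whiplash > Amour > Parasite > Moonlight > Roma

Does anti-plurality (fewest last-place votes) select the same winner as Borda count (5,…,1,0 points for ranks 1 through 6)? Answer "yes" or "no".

no

Anti-plurality — last-place votes: Arrival 13, Parasite 8, Whiplash 5, Roma 13, Amour 0, Moonlight 5. Winner: Amour.
Borda — scores: Arrival 103, Parasite 67, Whiplash 152, Roma 84, Amour 105, Moonlight 149. Winner: Whiplash.
The two methods disagree.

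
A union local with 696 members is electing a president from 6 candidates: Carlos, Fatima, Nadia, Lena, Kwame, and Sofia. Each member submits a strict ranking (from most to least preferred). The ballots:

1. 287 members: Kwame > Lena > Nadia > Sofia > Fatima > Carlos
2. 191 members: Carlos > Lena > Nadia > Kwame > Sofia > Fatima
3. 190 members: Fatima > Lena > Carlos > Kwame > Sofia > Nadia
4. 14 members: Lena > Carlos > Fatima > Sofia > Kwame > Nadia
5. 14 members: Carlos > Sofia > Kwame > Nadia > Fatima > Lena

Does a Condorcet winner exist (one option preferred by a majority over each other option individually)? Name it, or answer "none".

Lena vs Carlos: 491–205 for Lena.
Lena vs Fatima: 492–204 for Lena.
Lena vs Nadia: 682–14 for Lena.
Lena vs Kwame: 395–301 for Lena.
Lena vs Sofia: 682–14 for Lena.
Lena beats every other option head-to-head.

Lena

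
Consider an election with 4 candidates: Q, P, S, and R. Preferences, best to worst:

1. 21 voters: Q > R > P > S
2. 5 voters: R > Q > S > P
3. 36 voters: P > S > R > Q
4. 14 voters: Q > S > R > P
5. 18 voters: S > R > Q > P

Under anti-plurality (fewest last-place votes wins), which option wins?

R

Last-place votes: Q 36, P 37, S 21, R 0.
R is ranked last by the fewest voters, so R wins.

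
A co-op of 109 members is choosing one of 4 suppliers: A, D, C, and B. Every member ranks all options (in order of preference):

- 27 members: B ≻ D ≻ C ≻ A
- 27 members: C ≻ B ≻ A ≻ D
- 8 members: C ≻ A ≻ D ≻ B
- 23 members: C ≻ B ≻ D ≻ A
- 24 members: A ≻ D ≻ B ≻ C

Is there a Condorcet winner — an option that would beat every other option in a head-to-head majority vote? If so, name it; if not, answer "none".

C

C vs A: 85–24 for C.
C vs D: 58–51 for C.
C vs B: 58–51 for C.
C beats every other option head-to-head.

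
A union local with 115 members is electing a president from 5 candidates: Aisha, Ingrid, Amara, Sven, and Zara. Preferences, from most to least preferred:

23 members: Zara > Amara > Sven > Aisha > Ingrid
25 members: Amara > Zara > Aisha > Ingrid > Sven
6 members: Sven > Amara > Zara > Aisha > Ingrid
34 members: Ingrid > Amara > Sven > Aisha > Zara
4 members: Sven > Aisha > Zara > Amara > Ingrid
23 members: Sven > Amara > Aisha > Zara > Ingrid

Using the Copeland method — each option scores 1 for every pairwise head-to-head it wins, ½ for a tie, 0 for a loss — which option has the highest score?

Aisha: beats Ingrid and Zara; loses to Amara and Sven → score 2.
Ingrid: beats Sven; loses to Aisha, Amara, and Zara → score 1.
Amara: beats Aisha, Ingrid, Sven, and Zara → score 4.
Sven: beats Aisha and Zara; loses to Ingrid and Amara → score 2.
Zara: beats Ingrid; loses to Aisha, Amara, and Sven → score 1.
Amara has the best pairwise record.

Amara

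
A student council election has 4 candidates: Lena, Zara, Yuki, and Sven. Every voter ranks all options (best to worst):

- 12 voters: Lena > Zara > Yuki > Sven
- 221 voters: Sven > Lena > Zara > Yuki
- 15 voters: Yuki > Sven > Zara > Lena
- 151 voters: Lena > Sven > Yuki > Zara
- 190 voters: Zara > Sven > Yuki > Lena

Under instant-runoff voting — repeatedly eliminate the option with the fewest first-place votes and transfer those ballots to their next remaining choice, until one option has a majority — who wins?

Sven

Round 1: Lena 163, Zara 190, Yuki 15, Sven 221. Eliminate Yuki.
Round 2: Lena 163, Zara 190, Sven 236. Eliminate Lena.
Round 3: Zara 202, Sven 387. Sven has a majority.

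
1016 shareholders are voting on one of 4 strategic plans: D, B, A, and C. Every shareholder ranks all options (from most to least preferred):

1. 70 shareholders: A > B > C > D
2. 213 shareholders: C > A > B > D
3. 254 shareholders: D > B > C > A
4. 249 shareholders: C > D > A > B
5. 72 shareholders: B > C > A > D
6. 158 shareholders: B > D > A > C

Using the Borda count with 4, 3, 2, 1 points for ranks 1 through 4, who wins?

D: 70·1 + 213·1 + 254·4 + 249·3 + 72·1 + 158·3 = 2592
B: 70·3 + 213·2 + 254·3 + 249·1 + 72·4 + 158·4 = 2567
A: 70·4 + 213·3 + 254·1 + 249·2 + 72·2 + 158·2 = 2131
C: 70·2 + 213·4 + 254·2 + 249·4 + 72·3 + 158·1 = 2870
C has the highest Borda score (2870).

C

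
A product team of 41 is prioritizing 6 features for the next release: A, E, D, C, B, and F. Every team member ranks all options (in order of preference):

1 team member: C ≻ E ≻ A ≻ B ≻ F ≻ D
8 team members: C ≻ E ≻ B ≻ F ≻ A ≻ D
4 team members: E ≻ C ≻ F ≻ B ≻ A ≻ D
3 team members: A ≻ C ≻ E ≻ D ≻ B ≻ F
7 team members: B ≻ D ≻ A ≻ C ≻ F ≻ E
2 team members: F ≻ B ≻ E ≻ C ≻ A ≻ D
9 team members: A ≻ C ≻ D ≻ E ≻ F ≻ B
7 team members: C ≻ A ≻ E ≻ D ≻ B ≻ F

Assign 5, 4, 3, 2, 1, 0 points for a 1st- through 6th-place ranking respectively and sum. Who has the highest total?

A: 1·3 + 8·1 + 4·1 + 3·5 + 7·3 + 2·1 + 9·5 + 7·4 = 126
E: 1·4 + 8·4 + 4·5 + 3·3 + 7·0 + 2·3 + 9·2 + 7·3 = 110
D: 1·0 + 8·0 + 4·0 + 3·2 + 7·4 + 2·0 + 9·3 + 7·2 = 75
C: 1·5 + 8·5 + 4·4 + 3·4 + 7·2 + 2·2 + 9·4 + 7·5 = 162
B: 1·2 + 8·3 + 4·2 + 3·1 + 7·5 + 2·4 + 9·0 + 7·1 = 87
F: 1·1 + 8·2 + 4·3 + 3·0 + 7·1 + 2·5 + 9·1 + 7·0 = 55
C has the highest Borda score (162).

C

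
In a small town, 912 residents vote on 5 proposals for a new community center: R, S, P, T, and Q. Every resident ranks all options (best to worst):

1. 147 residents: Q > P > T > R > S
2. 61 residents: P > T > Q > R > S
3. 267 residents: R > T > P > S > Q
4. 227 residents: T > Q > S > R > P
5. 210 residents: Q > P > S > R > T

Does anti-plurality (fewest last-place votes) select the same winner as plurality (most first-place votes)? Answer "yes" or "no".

Anti-plurality — last-place votes: R 0, S 208, P 227, T 210, Q 267. Winner: R.
Plurality — first-place votes: R 267, S 0, P 61, T 227, Q 357. Winner: Q.
The two methods disagree.

no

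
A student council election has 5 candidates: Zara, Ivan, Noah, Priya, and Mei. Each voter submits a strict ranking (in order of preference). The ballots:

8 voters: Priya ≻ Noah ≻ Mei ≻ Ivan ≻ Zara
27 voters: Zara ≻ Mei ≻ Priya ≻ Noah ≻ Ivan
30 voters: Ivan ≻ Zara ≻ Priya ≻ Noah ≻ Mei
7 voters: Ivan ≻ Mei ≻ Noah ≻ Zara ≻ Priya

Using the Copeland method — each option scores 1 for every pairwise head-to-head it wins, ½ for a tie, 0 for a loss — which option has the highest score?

Ivan

Zara: beats Noah, Priya, and Mei; loses to Ivan → score 3.
Ivan: beats Zara, Noah, Priya, and Mei → score 4.
Noah: beats Mei; loses to Zara, Ivan, and Priya → score 1.
Priya: beats Noah and Mei; loses to Zara and Ivan → score 2.
Mei: loses to Zara, Ivan, Noah, and Priya → score 0.
Ivan has the best pairwise record.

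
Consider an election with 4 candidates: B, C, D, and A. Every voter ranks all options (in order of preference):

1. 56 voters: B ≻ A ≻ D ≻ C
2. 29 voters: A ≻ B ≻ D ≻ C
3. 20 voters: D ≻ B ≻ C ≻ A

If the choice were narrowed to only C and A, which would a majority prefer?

Voters preferring C to A: 20; preferring A to C: 85.
A wins the head-to-head.

A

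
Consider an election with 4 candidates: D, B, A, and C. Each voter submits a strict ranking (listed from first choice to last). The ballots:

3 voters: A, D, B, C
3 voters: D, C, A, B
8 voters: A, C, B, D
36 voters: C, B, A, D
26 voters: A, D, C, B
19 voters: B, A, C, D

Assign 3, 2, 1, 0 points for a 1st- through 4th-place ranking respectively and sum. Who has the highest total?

D: 3·2 + 3·3 + 8·0 + 36·0 + 26·2 + 19·0 = 67
B: 3·1 + 3·0 + 8·1 + 36·2 + 26·0 + 19·3 = 140
A: 3·3 + 3·1 + 8·3 + 36·1 + 26·3 + 19·2 = 188
C: 3·0 + 3·2 + 8·2 + 36·3 + 26·1 + 19·1 = 175
A has the highest Borda score (188).

A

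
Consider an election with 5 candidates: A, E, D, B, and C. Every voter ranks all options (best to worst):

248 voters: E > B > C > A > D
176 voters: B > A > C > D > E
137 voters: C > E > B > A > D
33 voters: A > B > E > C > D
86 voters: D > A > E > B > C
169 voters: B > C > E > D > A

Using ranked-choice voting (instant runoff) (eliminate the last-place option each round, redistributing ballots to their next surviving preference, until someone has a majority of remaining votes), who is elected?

Round 1: A 33, E 248, D 86, B 345, C 137. Eliminate A.
Round 2: E 248, D 86, B 378, C 137. Eliminate D.
Round 3: E 334, B 378, C 137. Eliminate C.
Round 4: E 471, B 378. E has a majority.

E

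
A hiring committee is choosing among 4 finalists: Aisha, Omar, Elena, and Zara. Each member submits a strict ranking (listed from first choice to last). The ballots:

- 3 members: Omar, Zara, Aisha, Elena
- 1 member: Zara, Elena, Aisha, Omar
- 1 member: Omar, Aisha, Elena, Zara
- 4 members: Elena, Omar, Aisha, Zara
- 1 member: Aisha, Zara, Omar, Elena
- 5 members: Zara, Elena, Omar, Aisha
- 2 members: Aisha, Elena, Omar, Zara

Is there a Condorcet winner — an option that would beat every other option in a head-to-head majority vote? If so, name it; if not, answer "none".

Checking pairwise contests:
Omar beats Aisha 13–4.
Elena beats Omar 12–5.
Zara beats Elena 10–7.
Omar beats Zara 10–7.
Every option loses at least one head-to-head, so there is no Condorcet winner.

none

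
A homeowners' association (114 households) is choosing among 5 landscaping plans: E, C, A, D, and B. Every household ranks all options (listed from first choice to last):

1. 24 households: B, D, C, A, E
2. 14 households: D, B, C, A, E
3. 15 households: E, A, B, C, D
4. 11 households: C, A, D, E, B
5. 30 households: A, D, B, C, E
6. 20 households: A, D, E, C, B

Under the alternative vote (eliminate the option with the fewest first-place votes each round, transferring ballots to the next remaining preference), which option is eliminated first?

Round 1: E 15, C 11, A 50, D 14, B 24. Eliminate C.

C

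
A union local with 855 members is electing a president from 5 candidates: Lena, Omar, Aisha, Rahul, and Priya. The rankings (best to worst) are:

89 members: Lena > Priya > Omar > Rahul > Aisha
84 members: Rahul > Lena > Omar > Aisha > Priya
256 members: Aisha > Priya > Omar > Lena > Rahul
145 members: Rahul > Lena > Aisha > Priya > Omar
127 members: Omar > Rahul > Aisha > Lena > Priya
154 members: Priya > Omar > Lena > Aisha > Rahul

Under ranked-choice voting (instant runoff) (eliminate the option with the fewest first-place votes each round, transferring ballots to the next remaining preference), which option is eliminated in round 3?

Priya

Round 1: Lena 89, Omar 127, Aisha 256, Rahul 229, Priya 154. Eliminate Lena.
Round 2: Omar 127, Aisha 256, Rahul 229, Priya 243. Eliminate Omar.
Round 3: Aisha 256, Rahul 356, Priya 243. Eliminate Priya.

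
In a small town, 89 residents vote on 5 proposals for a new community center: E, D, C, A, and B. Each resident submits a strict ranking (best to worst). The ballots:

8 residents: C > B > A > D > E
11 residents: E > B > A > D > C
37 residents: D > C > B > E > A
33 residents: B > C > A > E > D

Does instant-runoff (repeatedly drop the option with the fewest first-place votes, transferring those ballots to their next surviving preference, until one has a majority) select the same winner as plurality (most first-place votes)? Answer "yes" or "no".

no

Instant-runoff — R1 E 11, D 37, C 8, A 0, B 33 (A out); R2 E 11, D 37, C 8, B 33 (C out); R3 E 11, D 37, B 41 (E out); R4 D 37, B 52 (B winner). Winner: B.
Plurality — first-place votes: E 11, D 37, C 8, A 0, B 33. Winner: D.
The two methods disagree.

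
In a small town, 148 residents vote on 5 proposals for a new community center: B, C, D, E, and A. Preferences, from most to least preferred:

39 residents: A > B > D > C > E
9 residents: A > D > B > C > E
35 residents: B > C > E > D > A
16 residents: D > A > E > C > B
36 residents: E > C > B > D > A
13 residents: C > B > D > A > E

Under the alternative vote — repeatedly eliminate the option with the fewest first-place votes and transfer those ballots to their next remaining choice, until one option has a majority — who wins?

B

Round 1: B 35, C 13, D 16, E 36, A 48. Eliminate C.
Round 2: B 48, D 16, E 36, A 48. Eliminate D.
Round 3: B 48, E 36, A 64. Eliminate E.
Round 4: B 84, A 64. B has a majority.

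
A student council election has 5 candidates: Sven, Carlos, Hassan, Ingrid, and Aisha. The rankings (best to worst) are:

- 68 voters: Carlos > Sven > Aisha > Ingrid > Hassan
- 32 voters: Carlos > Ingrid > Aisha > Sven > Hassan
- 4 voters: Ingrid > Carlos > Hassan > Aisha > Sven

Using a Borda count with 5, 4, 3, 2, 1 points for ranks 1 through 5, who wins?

Sven: 68·4 + 32·2 + 4·1 = 340
Carlos: 68·5 + 32·5 + 4·4 = 516
Hassan: 68·1 + 32·1 + 4·3 = 112
Ingrid: 68·2 + 32·4 + 4·5 = 284
Aisha: 68·3 + 32·3 + 4·2 = 308
Carlos has the highest Borda score (516).

Carlos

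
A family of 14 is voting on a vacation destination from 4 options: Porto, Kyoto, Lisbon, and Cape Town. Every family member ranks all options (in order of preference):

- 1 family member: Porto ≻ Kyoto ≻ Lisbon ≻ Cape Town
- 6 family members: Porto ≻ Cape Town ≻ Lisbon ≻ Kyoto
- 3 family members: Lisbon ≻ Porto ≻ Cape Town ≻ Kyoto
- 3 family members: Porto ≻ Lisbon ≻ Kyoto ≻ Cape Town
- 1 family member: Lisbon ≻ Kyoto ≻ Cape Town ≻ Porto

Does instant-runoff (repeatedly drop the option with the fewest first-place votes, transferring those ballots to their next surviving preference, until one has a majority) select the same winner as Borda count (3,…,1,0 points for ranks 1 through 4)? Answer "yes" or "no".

Instant-runoff — R1 Porto 10, Kyoto 0, Lisbon 4, Cape Town 0 (Porto winner). Winner: Porto.
Borda — scores: Porto 36, Kyoto 7, Lisbon 25, Cape Town 16. Winner: Porto.
The two methods agree.

yes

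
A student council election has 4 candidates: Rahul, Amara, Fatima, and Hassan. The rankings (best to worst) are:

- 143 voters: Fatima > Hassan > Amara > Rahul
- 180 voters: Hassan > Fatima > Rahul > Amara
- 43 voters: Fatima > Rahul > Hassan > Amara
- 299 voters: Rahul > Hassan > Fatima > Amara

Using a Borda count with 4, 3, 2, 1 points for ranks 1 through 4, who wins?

Rahul: 143·1 + 180·2 + 43·3 + 299·4 = 1828
Amara: 143·2 + 180·1 + 43·1 + 299·1 = 808
Fatima: 143·4 + 180·3 + 43·4 + 299·2 = 1882
Hassan: 143·3 + 180·4 + 43·2 + 299·3 = 2132
Hassan has the highest Borda score (2132).

Hassan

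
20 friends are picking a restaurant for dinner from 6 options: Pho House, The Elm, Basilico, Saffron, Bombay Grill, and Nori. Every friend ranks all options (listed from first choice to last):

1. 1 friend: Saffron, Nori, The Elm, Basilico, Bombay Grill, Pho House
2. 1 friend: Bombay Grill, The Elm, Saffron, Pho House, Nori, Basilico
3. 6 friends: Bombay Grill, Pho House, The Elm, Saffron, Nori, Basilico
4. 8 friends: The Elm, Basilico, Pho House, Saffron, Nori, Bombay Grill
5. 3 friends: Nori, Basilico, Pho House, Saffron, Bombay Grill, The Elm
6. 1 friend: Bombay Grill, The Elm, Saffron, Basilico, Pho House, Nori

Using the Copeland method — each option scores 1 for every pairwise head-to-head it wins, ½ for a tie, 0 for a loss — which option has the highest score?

Pho House: beats Saffron, Bombay Grill, and Nori; loses to The Elm and Basilico → score 3.
The Elm: beats Pho House, Basilico, Saffron, and Nori; loses to Bombay Grill → score 4.
Basilico: beats Pho House, Saffron, and Bombay Grill; loses to The Elm and Nori → score 3.
Saffron: beats Bombay Grill and Nori; loses to Pho House, The Elm, and Basilico → score 2.
Bombay Grill: beats The Elm; loses to Pho House, Basilico, Saffron, and Nori → score 1.
Nori: beats Basilico and Bombay Grill; loses to Pho House, The Elm, and Saffron → score 2.
The Elm has the best pairwise record.

The Elm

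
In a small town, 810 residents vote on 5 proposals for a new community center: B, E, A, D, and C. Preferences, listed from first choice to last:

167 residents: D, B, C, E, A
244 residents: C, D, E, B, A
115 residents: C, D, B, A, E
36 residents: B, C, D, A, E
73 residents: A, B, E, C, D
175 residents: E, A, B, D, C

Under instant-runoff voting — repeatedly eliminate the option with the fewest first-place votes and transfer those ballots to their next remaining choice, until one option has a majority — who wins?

C

Round 1: B 36, E 175, A 73, D 167, C 359. Eliminate B.
Round 2: E 175, A 73, D 167, C 395. Eliminate A.
Round 3: E 248, D 167, C 395. Eliminate D.
Round 4: E 248, C 562. C has a majority.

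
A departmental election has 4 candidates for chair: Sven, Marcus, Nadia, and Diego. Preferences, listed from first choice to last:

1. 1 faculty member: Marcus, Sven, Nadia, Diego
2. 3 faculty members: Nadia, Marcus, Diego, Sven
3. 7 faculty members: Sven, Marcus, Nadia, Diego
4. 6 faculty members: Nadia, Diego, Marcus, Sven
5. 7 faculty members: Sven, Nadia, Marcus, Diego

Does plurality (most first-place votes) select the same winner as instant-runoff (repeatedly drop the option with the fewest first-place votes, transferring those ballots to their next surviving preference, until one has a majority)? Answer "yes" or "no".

yes

Plurality — first-place votes: Sven 14, Marcus 1, Nadia 9, Diego 0. Winner: Sven.
Instant-runoff — R1 Sven 14, Marcus 1, Nadia 9, Diego 0 (Sven winner). Winner: Sven.
The two methods agree.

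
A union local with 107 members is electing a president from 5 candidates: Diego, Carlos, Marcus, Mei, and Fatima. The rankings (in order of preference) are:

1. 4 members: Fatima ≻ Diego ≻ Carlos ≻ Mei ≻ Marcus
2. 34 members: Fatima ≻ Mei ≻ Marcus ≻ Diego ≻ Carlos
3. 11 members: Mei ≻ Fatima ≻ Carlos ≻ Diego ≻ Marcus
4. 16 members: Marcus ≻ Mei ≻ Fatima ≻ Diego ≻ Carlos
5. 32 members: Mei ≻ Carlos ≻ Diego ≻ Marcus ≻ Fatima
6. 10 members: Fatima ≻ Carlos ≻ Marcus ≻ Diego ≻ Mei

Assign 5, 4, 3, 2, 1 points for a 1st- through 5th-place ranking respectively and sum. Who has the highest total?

Mei

Diego: 4·4 + 34·2 + 11·2 + 16·2 + 32·3 + 10·2 = 254
Carlos: 4·3 + 34·1 + 11·3 + 16·1 + 32·4 + 10·4 = 263
Marcus: 4·1 + 34·3 + 11·1 + 16·5 + 32·2 + 10·3 = 291
Mei: 4·2 + 34·4 + 11·5 + 16·4 + 32·5 + 10·1 = 433
Fatima: 4·5 + 34·5 + 11·4 + 16·3 + 32·1 + 10·5 = 364
Mei has the highest Borda score (433).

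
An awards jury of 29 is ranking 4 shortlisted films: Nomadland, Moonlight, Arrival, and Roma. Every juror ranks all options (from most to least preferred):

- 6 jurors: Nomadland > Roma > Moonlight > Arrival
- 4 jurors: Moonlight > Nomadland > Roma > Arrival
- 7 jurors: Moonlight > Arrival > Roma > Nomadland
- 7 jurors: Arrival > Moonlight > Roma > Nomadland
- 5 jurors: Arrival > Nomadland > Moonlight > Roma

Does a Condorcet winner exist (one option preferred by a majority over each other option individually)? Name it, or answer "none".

Moonlight

Moonlight vs Nomadland: 18–11 for Moonlight.
Moonlight vs Arrival: 17–12 for Moonlight.
Moonlight vs Roma: 23–6 for Moonlight.
Moonlight beats every other option head-to-head.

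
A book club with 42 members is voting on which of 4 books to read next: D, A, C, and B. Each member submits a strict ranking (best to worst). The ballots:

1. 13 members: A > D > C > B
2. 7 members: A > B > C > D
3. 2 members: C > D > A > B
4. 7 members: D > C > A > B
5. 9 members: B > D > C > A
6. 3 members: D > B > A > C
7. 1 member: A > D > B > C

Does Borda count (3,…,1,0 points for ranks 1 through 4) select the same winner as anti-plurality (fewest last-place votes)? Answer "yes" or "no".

no

Borda — scores: D 80, A 75, C 49, B 48. Winner: D.
Anti-plurality — last-place votes: D 7, A 9, C 4, B 22. Winner: C.
The two methods disagree.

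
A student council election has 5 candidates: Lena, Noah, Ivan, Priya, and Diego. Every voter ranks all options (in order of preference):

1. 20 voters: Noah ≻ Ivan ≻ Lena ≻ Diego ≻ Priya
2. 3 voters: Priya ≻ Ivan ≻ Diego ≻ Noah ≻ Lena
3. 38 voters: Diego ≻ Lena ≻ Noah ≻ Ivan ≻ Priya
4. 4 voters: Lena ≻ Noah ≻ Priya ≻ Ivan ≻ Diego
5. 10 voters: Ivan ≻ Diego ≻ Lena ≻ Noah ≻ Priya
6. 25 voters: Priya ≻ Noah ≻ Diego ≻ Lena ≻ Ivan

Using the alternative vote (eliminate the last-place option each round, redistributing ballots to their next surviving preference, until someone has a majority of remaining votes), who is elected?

Round 1: Lena 4, Noah 20, Ivan 10, Priya 28, Diego 38. Eliminate Lena.
Round 2: Noah 24, Ivan 10, Priya 28, Diego 38. Eliminate Ivan.
Round 3: Noah 24, Priya 28, Diego 48. Eliminate Noah.
Round 4: Priya 32, Diego 68. Diego has a majority.

Diego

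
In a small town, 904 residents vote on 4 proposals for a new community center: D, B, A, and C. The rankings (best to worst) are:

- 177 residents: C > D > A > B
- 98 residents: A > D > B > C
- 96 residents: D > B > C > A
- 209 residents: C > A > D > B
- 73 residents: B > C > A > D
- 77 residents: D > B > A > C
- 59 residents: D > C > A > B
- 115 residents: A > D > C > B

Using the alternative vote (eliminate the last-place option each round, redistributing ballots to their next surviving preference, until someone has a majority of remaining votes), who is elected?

C

Round 1: D 232, B 73, A 213, C 386. Eliminate B.
Round 2: D 232, A 213, C 459. C has a majority.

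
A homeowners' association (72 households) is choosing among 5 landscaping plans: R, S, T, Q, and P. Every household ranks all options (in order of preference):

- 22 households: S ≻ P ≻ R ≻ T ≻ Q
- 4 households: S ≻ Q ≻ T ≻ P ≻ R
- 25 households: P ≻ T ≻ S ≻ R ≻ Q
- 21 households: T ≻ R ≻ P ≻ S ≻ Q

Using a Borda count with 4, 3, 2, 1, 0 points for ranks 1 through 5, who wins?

R: 22·2 + 4·0 + 25·1 + 21·3 = 132
S: 22·4 + 4·4 + 25·2 + 21·1 = 175
T: 22·1 + 4·2 + 25·3 + 21·4 = 189
Q: 22·0 + 4·3 + 25·0 + 21·0 = 12
P: 22·3 + 4·1 + 25·4 + 21·2 = 212
P has the highest Borda score (212).

P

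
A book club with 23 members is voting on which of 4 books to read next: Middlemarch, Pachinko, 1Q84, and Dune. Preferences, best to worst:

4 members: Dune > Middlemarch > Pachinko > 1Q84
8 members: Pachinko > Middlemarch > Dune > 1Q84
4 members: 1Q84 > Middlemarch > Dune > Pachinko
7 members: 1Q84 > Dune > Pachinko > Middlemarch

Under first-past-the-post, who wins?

First-place votes: Middlemarch 0, Pachinko 8, 1Q84 11, Dune 4.
1Q84 has the most first-place votes.

1Q84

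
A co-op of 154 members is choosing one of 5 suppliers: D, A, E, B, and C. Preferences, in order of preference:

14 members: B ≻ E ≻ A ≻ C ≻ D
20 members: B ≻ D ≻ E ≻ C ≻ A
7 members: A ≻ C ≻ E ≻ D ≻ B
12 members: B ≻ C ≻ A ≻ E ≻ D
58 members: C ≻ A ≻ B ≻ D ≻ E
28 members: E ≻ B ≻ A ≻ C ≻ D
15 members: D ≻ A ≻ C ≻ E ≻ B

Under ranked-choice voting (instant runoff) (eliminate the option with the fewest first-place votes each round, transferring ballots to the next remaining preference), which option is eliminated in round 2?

D

Round 1: D 15, A 7, E 28, B 46, C 58. Eliminate A.
Round 2: D 15, E 28, B 46, C 65. Eliminate D.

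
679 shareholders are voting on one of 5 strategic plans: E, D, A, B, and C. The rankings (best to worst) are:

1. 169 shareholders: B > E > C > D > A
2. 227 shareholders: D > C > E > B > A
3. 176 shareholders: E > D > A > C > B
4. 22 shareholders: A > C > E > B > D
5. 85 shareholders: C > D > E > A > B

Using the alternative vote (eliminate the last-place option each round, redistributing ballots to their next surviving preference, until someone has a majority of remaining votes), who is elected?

E

Round 1: E 176, D 227, A 22, B 169, C 85. Eliminate A.
Round 2: E 176, D 227, B 169, C 107. Eliminate C.
Round 3: E 198, D 312, B 169. Eliminate B.
Round 4: E 367, D 312. E has a majority.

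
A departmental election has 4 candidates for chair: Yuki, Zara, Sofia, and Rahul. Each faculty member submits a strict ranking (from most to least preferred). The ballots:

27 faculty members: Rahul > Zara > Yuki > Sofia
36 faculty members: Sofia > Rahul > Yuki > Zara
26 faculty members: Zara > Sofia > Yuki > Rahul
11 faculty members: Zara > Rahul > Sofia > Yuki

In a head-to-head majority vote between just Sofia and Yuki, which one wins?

Sofia

Voters preferring Sofia to Yuki: 73; preferring Yuki to Sofia: 27.
Sofia wins the head-to-head.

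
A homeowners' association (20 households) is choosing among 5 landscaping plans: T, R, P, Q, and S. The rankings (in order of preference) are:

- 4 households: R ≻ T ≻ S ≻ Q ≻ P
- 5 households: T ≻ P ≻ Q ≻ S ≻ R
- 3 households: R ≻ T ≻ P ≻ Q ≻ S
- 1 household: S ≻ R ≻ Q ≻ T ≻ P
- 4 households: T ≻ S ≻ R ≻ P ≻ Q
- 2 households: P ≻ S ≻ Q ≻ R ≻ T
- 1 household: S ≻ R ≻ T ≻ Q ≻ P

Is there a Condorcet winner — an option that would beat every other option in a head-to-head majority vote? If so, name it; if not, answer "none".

Checking pairwise contests:
R beats T 11–9.
S beats R 13–7.
T beats P 18–2.
T beats Q 17–3.
T beats S 16–4.
Every option loses at least one head-to-head, so there is no Condorcet winner.

none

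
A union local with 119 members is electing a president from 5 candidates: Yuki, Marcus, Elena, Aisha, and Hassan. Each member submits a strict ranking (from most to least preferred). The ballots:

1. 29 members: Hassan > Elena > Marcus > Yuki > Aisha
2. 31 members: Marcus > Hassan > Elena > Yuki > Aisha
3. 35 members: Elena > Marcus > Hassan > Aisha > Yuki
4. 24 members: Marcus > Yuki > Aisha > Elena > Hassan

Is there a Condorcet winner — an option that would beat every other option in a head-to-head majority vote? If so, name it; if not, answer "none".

none

Checking pairwise contests:
Marcus beats Yuki 119–0.
Elena beats Marcus 64–55.
Hassan beats Elena 60–59.
Yuki beats Aisha 84–35.
Marcus beats Hassan 90–29.
Every option loses at least one head-to-head, so there is no Condorcet winner.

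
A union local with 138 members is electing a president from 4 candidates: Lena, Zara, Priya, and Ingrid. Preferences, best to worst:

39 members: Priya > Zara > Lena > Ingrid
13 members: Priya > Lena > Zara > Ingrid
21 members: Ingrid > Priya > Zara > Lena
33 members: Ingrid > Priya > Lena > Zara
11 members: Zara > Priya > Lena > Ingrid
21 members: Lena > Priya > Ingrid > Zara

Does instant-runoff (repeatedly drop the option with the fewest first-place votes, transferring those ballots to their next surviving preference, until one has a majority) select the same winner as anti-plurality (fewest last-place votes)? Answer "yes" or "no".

yes

Instant-runoff — R1 Lena 21, Zara 11, Priya 52, Ingrid 54 (Zara out); R2 Lena 21, Priya 63, Ingrid 54 (Lena out); R3 Priya 84, Ingrid 54 (Priya winner). Winner: Priya.
Anti-plurality — last-place votes: Lena 21, Zara 54, Priya 0, Ingrid 63. Winner: Priya.
The two methods agree.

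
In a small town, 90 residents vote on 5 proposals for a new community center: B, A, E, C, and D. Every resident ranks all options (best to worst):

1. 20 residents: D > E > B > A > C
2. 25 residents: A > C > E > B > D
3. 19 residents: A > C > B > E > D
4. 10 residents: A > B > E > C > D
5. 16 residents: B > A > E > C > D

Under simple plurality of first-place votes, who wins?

First-place votes: B 16, A 54, E 0, C 0, D 20.
A has the most first-place votes.

A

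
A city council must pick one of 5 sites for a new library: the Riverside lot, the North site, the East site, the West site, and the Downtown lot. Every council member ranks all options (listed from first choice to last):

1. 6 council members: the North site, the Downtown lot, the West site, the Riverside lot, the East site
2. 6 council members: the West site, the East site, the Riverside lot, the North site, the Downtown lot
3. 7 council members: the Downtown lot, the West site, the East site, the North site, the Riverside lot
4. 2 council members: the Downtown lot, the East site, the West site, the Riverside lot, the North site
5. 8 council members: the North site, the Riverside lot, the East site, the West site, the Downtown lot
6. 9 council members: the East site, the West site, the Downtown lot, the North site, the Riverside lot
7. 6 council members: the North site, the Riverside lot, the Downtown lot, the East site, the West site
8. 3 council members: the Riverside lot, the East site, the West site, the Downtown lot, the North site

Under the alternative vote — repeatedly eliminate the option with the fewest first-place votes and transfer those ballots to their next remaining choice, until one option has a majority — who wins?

Round 1: the Riverside lot 3, the North site 20, the East site 9, the West site 6, the Downtown lot 9. Eliminate the Riverside lot.
Round 2: the North site 20, the East site 12, the West site 6, the Downtown lot 9. Eliminate the West site.
Round 3: the North site 20, the East site 18, the Downtown lot 9. Eliminate the Downtown lot.
Round 4: the North site 20, the East site 27. The East site has a majority.

the East site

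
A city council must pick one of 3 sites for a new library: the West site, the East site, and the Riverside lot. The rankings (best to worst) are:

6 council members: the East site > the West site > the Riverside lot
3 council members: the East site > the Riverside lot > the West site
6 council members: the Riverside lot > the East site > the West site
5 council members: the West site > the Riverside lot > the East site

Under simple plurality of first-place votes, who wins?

First-place votes: the West site 5, the East site 9, the Riverside lot 6.
the East site has the most first-place votes.

the East site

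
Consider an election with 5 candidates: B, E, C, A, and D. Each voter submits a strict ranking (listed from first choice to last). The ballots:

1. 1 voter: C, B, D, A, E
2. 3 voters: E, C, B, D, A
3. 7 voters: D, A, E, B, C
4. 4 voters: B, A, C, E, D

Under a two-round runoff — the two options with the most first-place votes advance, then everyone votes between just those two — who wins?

Round 1 first-place votes: B 4, E 3, C 1, A 0, D 7.
D and B advance.
Runoff: D is preferred to B by 7 voters; B by 8.
B wins the runoff.

B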